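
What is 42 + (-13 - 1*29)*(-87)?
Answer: 3696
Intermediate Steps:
42 + (-13 - 1*29)*(-87) = 42 + (-13 - 29)*(-87) = 42 - 42*(-87) = 42 + 3654 = 3696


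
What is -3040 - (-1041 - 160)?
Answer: -1839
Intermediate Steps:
-3040 - (-1041 - 160) = -3040 - 1*(-1201) = -3040 + 1201 = -1839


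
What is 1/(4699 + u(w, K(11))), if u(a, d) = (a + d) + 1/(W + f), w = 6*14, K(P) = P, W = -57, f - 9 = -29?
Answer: 77/369137 ≈ 0.00020859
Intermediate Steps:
f = -20 (f = 9 - 29 = -20)
w = 84
u(a, d) = -1/77 + a + d (u(a, d) = (a + d) + 1/(-57 - 20) = (a + d) + 1/(-77) = (a + d) - 1/77 = -1/77 + a + d)
1/(4699 + u(w, K(11))) = 1/(4699 + (-1/77 + 84 + 11)) = 1/(4699 + 7314/77) = 1/(369137/77) = 77/369137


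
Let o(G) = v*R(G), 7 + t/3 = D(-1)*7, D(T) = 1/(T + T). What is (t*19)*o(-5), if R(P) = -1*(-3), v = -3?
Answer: 10773/2 ≈ 5386.5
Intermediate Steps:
D(T) = 1/(2*T)
R(P) = 3
t = -63/2 (t = -21 + 3*(((1/2)/(-1))*7) = -21 + 3*(((1/2)*(-1))*7) = -21 + 3*(-1/2*7) = -21 + 3*(-7/2) = -21 - 21/2 = -63/2 ≈ -31.500)
o(G) = -9 (o(G) = -3*3 = -9)
(t*19)*o(-5) = -63/2*19*(-9) = -1197/2*(-9) = 10773/2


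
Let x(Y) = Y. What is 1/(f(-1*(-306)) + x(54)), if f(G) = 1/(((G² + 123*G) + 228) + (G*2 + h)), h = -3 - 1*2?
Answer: 132109/7133887 ≈ 0.018519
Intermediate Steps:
h = -5 (h = -3 - 2 = -5)
f(G) = 1/(223 + G² + 125*G) (f(G) = 1/(((G² + 123*G) + 228) + (G*2 - 5)) = 1/((228 + G² + 123*G) + (2*G - 5)) = 1/((228 + G² + 123*G) + (-5 + 2*G)) = 1/(223 + G² + 125*G))
1/(f(-1*(-306)) + x(54)) = 1/(1/(223 + (-1*(-306))² + 125*(-1*(-306))) + 54) = 1/(1/(223 + 306² + 125*306) + 54) = 1/(1/(223 + 93636 + 38250) + 54) = 1/(1/132109 + 54) = 1/(7133887/132109) = 132109/7133887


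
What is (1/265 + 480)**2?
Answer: 16180094401/70225 ≈ 2.3040e+5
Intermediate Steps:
(1/265 + 480)**2 = (127201/265)**2 = 16180094401/70225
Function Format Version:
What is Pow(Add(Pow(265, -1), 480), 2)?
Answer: Rational(16180094401, 70225) ≈ 2.3040e+5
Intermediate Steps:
Pow(Add(Pow(265, -1), 480), 2) = Pow(Add(Rational(1, 265), 480), 2) = Pow(Rational(127201, 265), 2) = Rational(16180094401, 70225)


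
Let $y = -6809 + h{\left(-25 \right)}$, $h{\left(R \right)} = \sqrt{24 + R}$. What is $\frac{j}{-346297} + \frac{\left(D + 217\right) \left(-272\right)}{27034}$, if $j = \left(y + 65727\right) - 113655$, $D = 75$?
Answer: $- \frac{1858895205}{668699507} - \frac{i}{346297} \approx -2.7799 - 2.8877 \cdot 10^{-6} i$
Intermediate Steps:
$y = -6809 + i$ ($y = -6809 + \sqrt{24 - 25} = -6809 + \sqrt{-1} = -6809 + i \approx -6809.0 + 1.0 i$)
$j = -54737 + i$ ($j = \left(\left(-6809 + i\right) + 65727\right) - 113655 = \left(58918 + i\right) - 113655 = -54737 + i \approx -54737.0 + 1.0 i$)
$\frac{j}{-346297} + \frac{\left(D + 217\right) \left(-272\right)}{27034} = \frac{-54737 + i}{-346297} + \frac{\left(75 + 217\right) \left(-272\right)}{27034} = \left(-54737 + i\right) \left(- \frac{1}{346297}\right) + 292 \left(-272\right) \frac{1}{27034} = \left(\frac{54737}{346297} - \frac{i}{346297}\right) - \frac{39712}{13517} = - \frac{1858895205}{668699507} - \frac{i}{346297}$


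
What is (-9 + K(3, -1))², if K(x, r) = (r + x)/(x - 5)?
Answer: 100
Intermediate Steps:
K(x, r) = (r + x)/(-5 + x)
(-9 + K(3, -1))² = (-9 + (-1 + 3)/(-5 + 3))² = (-9 + 2/(-2))² = (-9 - ½*2)² = (-9 - 1)² = (-10)² = 100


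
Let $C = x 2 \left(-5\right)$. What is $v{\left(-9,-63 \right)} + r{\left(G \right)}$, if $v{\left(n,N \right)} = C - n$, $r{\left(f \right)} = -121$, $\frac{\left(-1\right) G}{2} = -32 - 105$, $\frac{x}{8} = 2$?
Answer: $-272$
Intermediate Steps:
$x = 16$ ($x = 8 \cdot 2 = 16$)
$G = 274$ ($G = - 2 \left(-32 - 105\right) = \left(-2\right) \left(-137\right) = 274$)
$C = -160$ ($C = 16 \cdot 2 \left(-5\right) = 32 \left(-5\right) = -160$)
$v{\left(n,N \right)} = -160 - n$
$v{\left(-9,-63 \right)} + r{\left(G \right)} = \left(-160 - -9\right) - 121 = \left(-160 + 9\right) - 121 = -151 - 121 = -272$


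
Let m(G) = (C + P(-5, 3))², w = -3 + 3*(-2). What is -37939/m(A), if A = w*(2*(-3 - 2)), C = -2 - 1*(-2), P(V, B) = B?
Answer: -37939/9 ≈ -4215.4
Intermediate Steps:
C = 0 (C = -2 + 2 = 0)
w = -9 (w = -3 - 6 = -9)
A = 90 (A = -18*(-3 - 2) = -18*(-5) = -9*(-10) = 90)
m(G) = 9 (m(G) = (0 + 3)² = 3² = 9)
-37939/m(A) = -37939/9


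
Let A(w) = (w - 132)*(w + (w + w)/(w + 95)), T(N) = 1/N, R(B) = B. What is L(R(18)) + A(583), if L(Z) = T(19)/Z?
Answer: 10191283193/38646 ≈ 2.6371e+5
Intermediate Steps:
L(Z) = 1/(19*Z)
A(w) = (-132 + w)*(w + 2*w/(95 + w)) (A(w) = (-132 + w)*(w + (2*w)/(95 + w)) = (-132 + w)*(w + 2*w/(95 + w)))
L(R(18)) + A(583) = (1/19)/18 + 583*(-12804 + 583² - 35*583)/(95 + 583) = (1/19)*(1/18) + 583*(-12804 + 339889 - 20405)/678 = 1/342 + 583*(1/678)*306680 = 1/342 + 89397220/339 = 10191283193/38646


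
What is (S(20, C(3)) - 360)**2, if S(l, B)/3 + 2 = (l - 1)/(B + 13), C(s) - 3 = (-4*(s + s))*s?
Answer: 422425809/3136 ≈ 1.3470e+5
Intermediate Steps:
C(s) = 3 - 8*s**2 (C(s) = 3 + (-4*(s + s))*s = 3 + (-8*s)*s = 3 - 8*s**2)
S(l, B) = -6 + 3*(-1 + l)/(13 + B) (S(l, B) = -6 + 3*((l - 1)/(B + 13)) = -6 + 3*((-1 + l)/(13 + B)) = -6 + 3*(-1 + l)/(13 + B))
(S(20, C(3)) - 360)**2 = (3*(-27 + 20 - 2*(3 - 8*3**2))/(13 + (3 - 8*3**2)) - 360)**2 = (3*(-27 + 20 - 2*(3 - 8*9))/(13 + (3 - 8*9)) - 360)**2 = (3*(-27 + 20 - 2*(3 - 72))/(13 + (3 - 72)) - 360)**2 = (3*(-27 + 20 - 2*(-69))/(13 - 69) - 360)**2 = (3*(-27 + 20 + 138)/(-56) - 360)**2 = (3*(-1/56)*131 - 360)**2 = (-393/56 - 360)**2 = (-20553/56)**2 = 422425809/3136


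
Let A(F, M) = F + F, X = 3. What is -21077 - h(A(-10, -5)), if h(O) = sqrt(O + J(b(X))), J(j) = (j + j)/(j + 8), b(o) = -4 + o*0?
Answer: -21077 - I*sqrt(22) ≈ -21077.0 - 4.6904*I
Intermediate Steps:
b(o) = -4 (b(o) = -4 + 0 = -4)
J(j) = 2*j/(8 + j) (J(j) = (2*j)/(8 + j) = 2*j/(8 + j))
A(F, M) = 2*F
h(O) = sqrt(-2 + O) (h(O) = sqrt(O + 2*(-4)/(8 - 4)) = sqrt(O + 2*(-4)/4) = sqrt(O + 2*(-4)*(1/4)) = sqrt(O - 2) = sqrt(-2 + O))
-21077 - h(A(-10, -5)) = -21077 - sqrt(-2 + 2*(-10)) = -21077 - sqrt(-2 - 20) = -21077 - sqrt(-22) = -21077 - I*sqrt(22)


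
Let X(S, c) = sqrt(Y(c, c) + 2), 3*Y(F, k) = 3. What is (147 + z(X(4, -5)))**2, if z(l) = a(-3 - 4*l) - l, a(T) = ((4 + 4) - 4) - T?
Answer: 23743 + 924*sqrt(3) ≈ 25343.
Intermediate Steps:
Y(F, k) = 1 (Y(F, k) = (1/3)*3 = 1)
X(S, c) = sqrt(3) (X(S, c) = sqrt(1 + 2) = sqrt(3))
a(T) = 4 - T (a(T) = (8 - 4) - T = 4 - T)
z(l) = 7 + 3*l (z(l) = (4 - (-3 - 4*l)) - l = (4 + (3 + 4*l)) - l = (7 + 4*l) - l = 7 + 3*l)
(147 + z(X(4, -5)))**2 = (147 + (7 + 3*sqrt(3)))**2 = (154 + 3*sqrt(3))**2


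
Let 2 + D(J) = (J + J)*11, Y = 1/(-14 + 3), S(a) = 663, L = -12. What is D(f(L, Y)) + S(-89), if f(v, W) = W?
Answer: 659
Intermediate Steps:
Y = -1/11 (Y = 1/(-11) = -1/11 ≈ -0.090909)
D(J) = -2 + 22*J (D(J) = -2 + (J + J)*11 = -2 + (2*J)*11 = -2 + 22*J)
D(f(L, Y)) + S(-89) = (-2 + 22*(-1/11)) + 663 = (-2 - 2) + 663 = -4 + 663 = 659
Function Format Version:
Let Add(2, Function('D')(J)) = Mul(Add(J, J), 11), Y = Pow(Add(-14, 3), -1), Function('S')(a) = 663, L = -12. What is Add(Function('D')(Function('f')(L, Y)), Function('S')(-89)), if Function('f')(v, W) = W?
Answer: 659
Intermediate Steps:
Y = Rational(-1, 11) (Y = Pow(-11, -1) = Rational(-1, 11) ≈ -0.090909)
Function('D')(J) = Add(-2, Mul(22, J)) (Function('D')(J) = Add(-2, Mul(Add(J, J), 11)) = Add(-2, Mul(Mul(2, J), 11)) = Add(-2, Mul(22, J)))
Add(Function('D')(Function('f')(L, Y)), Function('S')(-89)) = Add(Add(-2, Mul(22, Rational(-1, 11))), 663) = Add(Add(-2, -2), 663) = Add(-4, 663) = 659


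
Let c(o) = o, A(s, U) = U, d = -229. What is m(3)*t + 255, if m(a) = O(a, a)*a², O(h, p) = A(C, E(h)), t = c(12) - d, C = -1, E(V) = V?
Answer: 6762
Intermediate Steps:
t = 241 (t = 12 - 1*(-229) = 12 + 229 = 241)
O(h, p) = h
m(a) = a³ (m(a) = a*a² = a³)
m(3)*t + 255 = 3³*241 + 255 = 27*241 + 255 = 6507 + 255 = 6762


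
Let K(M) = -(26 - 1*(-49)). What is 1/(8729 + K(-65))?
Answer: 1/8654 ≈ 0.00011555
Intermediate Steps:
K(M) = -75 (K(M) = -(26 + 49) = -1*75 = -75)
1/(8729 + K(-65)) = 1/(8729 - 75) = 1/8654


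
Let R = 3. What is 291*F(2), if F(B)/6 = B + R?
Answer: 8730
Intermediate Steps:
F(B) = 18 + 6*B (F(B) = 6*(B + 3) = 6*(3 + B) = 18 + 6*B)
291*F(2) = 291*(18 + 6*2) = 291*(18 + 12) = 291*30 = 8730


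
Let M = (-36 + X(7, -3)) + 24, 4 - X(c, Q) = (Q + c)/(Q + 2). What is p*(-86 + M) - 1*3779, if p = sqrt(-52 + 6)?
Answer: -3779 - 90*I*sqrt(46) ≈ -3779.0 - 610.41*I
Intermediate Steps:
X(c, Q) = 4 - (Q + c)/(2 + Q) (X(c, Q) = 4 - (Q + c)/(Q + 2) = 4 - (Q + c)/(2 + Q))
p = I*sqrt(46) (p = sqrt(-46) = I*sqrt(46) ≈ 6.7823*I)
M = -4 (M = (-36 + (8 - 1*7 + 3*(-3))/(2 - 3)) + 24 = (-36 + (8 - 7 - 9)/(-1)) + 24 = (-36 - 1*(-8)) + 24 = (-36 + 8) + 24 = -28 + 24 = -4)
p*(-86 + M) - 1*3779 = (I*sqrt(46))*(-86 - 4) - 1*3779 = (I*sqrt(46))*(-90) - 3779 = -90*I*sqrt(46) - 3779 = -3779 - 90*I*sqrt(46)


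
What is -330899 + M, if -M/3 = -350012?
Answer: 719137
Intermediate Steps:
M = 1050036 (M = -3*(-350012) = 1050036)
-330899 + M = -330899 + 1050036 = 719137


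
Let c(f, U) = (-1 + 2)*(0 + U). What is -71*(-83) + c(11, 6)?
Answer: 5899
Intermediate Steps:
c(f, U) = U (c(f, U) = 1*U = U)
-71*(-83) + c(11, 6) = -71*(-83) + 6 = 5893 + 6 = 5899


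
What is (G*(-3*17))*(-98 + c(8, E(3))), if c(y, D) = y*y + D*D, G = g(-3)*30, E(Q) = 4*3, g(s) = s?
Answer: 504900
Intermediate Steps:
E(Q) = 12
G = -90 (G = -3*30 = -90)
c(y, D) = D**2 + y**2 (c(y, D) = y**2 + D**2 = D**2 + y**2)
(G*(-3*17))*(-98 + c(8, E(3))) = (-(-270)*17)*(-98 + (12**2 + 8**2)) = (-90*(-51))*(-98 + (144 + 64)) = 4590*(-98 + 208) = 4590*110 = 504900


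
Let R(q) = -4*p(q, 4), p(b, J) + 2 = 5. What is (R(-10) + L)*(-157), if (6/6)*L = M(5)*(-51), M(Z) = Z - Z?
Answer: 1884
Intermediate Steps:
M(Z) = 0
p(b, J) = 3 (p(b, J) = -2 + 5 = 3)
R(q) = -12 (R(q) = -4*3 = -12)
L = 0 (L = 0*(-51) = 0)
(R(-10) + L)*(-157) = (-12 + 0)*(-157) = -12*(-157) = 1884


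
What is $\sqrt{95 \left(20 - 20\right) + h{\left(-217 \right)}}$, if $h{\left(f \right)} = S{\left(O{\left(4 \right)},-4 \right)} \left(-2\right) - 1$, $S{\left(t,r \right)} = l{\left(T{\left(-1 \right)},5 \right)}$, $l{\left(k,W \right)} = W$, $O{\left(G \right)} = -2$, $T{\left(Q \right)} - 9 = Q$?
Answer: $i \sqrt{11} \approx 3.3166 i$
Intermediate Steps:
$T{\left(Q \right)} = 9 + Q$
$S{\left(t,r \right)} = 5$
$h{\left(f \right)} = -11$ ($h{\left(f \right)} = 5 \left(-2\right) - 1 = -10 - 1 = -11$)
$\sqrt{95 \left(20 - 20\right) + h{\left(-217 \right)}} = \sqrt{95 \left(20 - 20\right) - 11} = \sqrt{95 \cdot 0 - 11} = \sqrt{0 - 11} = \sqrt{-11} = i \sqrt{11}$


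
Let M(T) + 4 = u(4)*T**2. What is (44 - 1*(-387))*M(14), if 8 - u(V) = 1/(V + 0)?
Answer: 652965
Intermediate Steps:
u(V) = 8 - 1/V (u(V) = 8 - 1/(V + 0) = 8 - 1/V)
M(T) = -4 + 31*T**2/4 (M(T) = -4 + (8 - 1/4)*T**2 = -4 + 31*T**2/4)
(44 - 1*(-387))*M(14) = (44 - 1*(-387))*(-4 + (31/4)*14**2) = (44 + 387)*(-4 + (31/4)*196) = 431*(-4 + 1519) = 431*1515 = 652965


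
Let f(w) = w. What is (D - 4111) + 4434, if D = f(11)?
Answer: 334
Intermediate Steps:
D = 11
(D - 4111) + 4434 = (11 - 4111) + 4434 = -4100 + 4434 = 334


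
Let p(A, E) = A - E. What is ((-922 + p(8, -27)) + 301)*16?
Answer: -9376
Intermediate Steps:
((-922 + p(8, -27)) + 301)*16 = ((-922 + (8 - 1*(-27))) + 301)*16 = ((-922 + (8 + 27)) + 301)*16 = ((-922 + 35) + 301)*16 = (-887 + 301)*16 = -586*16 = -9376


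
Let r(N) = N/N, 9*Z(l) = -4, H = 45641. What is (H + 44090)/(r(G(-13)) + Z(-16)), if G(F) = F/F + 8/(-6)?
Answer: 807579/5 ≈ 1.6152e+5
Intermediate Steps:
Z(l) = -4/9 (Z(l) = (⅑)*(-4) = -4/9)
G(F) = -⅓ (G(F) = 1 + 8*(-⅙) = 1 - 4/3 = -⅓)
r(N) = 1
(H + 44090)/(r(G(-13)) + Z(-16)) = (45641 + 44090)/(1 - 4/9) = 89731/(5/9) = 89731*(9/5) = 807579/5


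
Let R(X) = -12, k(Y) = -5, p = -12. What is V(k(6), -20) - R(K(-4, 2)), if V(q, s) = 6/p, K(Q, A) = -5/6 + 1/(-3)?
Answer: 23/2 ≈ 11.500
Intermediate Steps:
K(Q, A) = -7/6 (K(Q, A) = -5*⅙ + 1*(-⅓) = -⅚ - ⅓ = -7/6)
V(q, s) = -½ (V(q, s) = 6/(-12) = 6*(-1/12) = -½)
V(k(6), -20) - R(K(-4, 2)) = -½ - 1*(-12) = -½ + 12 = 23/2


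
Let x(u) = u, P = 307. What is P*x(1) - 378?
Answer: -71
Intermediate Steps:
P*x(1) - 378 = 307*1 - 378 = 307 - 378 = -71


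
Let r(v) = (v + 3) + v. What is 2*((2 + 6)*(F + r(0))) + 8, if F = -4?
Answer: -8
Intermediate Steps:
r(v) = 3 + 2*v (r(v) = (3 + v) + v = 3 + 2*v)
2*((2 + 6)*(F + r(0))) + 8 = 2*((2 + 6)*(-4 + (3 + 2*0))) + 8 = 2*(8*(-4 + (3 + 0))) + 8 = 2*(8*(-4 + 3)) + 8 = 2*(8*(-1)) + 8 = 2*(-8) + 8 = -16 + 8 = -8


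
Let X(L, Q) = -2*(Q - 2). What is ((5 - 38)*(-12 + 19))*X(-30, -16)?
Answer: -8316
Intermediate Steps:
X(L, Q) = 4 - 2*Q (X(L, Q) = -2*(-2 + Q) = 4 - 2*Q)
((5 - 38)*(-12 + 19))*X(-30, -16) = ((5 - 38)*(-12 + 19))*(4 - 2*(-16)) = (-33*7)*(4 + 32) = -231*36 = -8316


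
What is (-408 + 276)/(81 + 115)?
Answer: -33/49 ≈ -0.67347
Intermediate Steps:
(-408 + 276)/(81 + 115) = -132/196 = -132*1/196 = -33/49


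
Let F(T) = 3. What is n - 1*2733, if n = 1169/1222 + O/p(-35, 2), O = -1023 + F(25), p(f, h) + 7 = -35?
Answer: -23162159/8554 ≈ -2707.8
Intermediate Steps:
p(f, h) = -42 (p(f, h) = -7 - 35 = -42)
O = -1020 (O = -1023 + 3 = -1020)
n = 215923/8554 (n = 1169/1222 - 1020/(-42) = 1169*(1/1222) - 1020*(-1/42) = 1169/1222 + 170/7 = 215923/8554 ≈ 25.242)
n - 1*2733 = 215923/8554 - 1*2733 = 215923/8554 - 2733 = -23162159/8554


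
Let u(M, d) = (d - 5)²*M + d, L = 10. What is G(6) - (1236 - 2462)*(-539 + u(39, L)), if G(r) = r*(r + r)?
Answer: 546868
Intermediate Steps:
u(M, d) = d + M*(-5 + d)² (u(M, d) = (-5 + d)²*M + d = M*(-5 + d)² + d = d + M*(-5 + d)²)
G(r) = 2*r² (G(r) = r*(2*r) = 2*r²)
G(6) - (1236 - 2462)*(-539 + u(39, L)) = 2*6² - (1236 - 2462)*(-539 + (10 + 39*(-5 + 10)²)) = 2*36 - (-1226)*(-539 + (10 + 39*5²)) = 72 - (-1226)*(-539 + (10 + 39*25)) = 72 - (-1226)*(-539 + (10 + 975)) = 72 - (-1226)*(-539 + 985) = 72 - (-1226)*446 = 72 - 1*(-546796) = 72 + 546796 = 546868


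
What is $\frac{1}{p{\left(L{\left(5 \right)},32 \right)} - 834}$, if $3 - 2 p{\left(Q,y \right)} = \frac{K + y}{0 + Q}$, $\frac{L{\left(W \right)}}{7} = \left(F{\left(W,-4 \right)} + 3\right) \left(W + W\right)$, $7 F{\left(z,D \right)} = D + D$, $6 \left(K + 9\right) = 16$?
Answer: $- \frac{780}{649427} \approx -0.0012011$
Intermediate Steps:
$K = - \frac{19}{3}$ ($K = -9 + \frac{1}{6} \cdot 16 = -9 + \frac{8}{3} = - \frac{19}{3} \approx -6.3333$)
$F{\left(z,D \right)} = \frac{2 D}{7}$ ($F{\left(z,D \right)} = \frac{D + D}{7} = \frac{2 D}{7}$)
$L{\left(W \right)} = 26 W$ ($L{\left(W \right)} = 7 \left(\frac{2}{7} \left(-4\right) + 3\right) \left(W + W\right) = 7 \left(- \frac{8}{7} + 3\right) 2 W = 7 \frac{13 \cdot 2 W}{7} = 7 \frac{26 W}{7} = 26 W$)
$p{\left(Q,y \right)} = \frac{3}{2} - \frac{- \frac{19}{3} + y}{2 Q}$ ($p{\left(Q,y \right)} = \frac{3}{2} - \frac{\left(- \frac{19}{3} + y\right) \frac{1}{0 + Q}}{2} = \frac{3}{2} - \frac{\left(- \frac{19}{3} + y\right) \frac{1}{Q}}{2} = \frac{3}{2} - \frac{\frac{1}{Q} \left(- \frac{19}{3} + y\right)}{2} = \frac{3}{2} - \frac{- \frac{19}{3} + y}{2 Q}$)
$\frac{1}{p{\left(L{\left(5 \right)},32 \right)} - 834} = \frac{1}{\frac{19 - 96 + 9 \cdot 26 \cdot 5}{6 \cdot 26 \cdot 5} - 834} = \frac{1}{\frac{19 - 96 + 9 \cdot 130}{6 \cdot 130} - 834} = \frac{1}{\frac{1}{6} \cdot \frac{1}{130} \left(19 - 96 + 1170\right) - 834} = \frac{1}{\frac{1}{6} \cdot \frac{1}{130} \cdot 1093 - 834} = \frac{1}{\frac{1093}{780} - 834} = \frac{1}{- \frac{649427}{780}} = - \frac{780}{649427}$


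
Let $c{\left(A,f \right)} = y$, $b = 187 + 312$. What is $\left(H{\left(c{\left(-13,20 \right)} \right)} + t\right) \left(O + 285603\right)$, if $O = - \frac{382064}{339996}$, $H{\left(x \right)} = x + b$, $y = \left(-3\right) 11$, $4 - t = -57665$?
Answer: $\frac{1411277928071935}{84999} \approx 1.6603 \cdot 10^{10}$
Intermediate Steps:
$t = 57669$ ($t = 4 - -57665 = 4 + 57665 = 57669$)
$b = 499$
$y = -33$
$c{\left(A,f \right)} = -33$
$H{\left(x \right)} = 499 + x$ ($H{\left(x \right)} = x + 499 = 499 + x$)
$O = - \frac{95516}{84999}$ ($O = \left(-382064\right) \frac{1}{339996} = - \frac{95516}{84999} \approx -1.1237$)
$\left(H{\left(c{\left(-13,20 \right)} \right)} + t\right) \left(O + 285603\right) = \left(\left(499 - 33\right) + 57669\right) \left(- \frac{95516}{84999} + 285603\right) = \left(466 + 57669\right) \frac{24275873881}{84999} = 58135 \cdot \frac{24275873881}{84999} = \frac{1411277928071935}{84999}$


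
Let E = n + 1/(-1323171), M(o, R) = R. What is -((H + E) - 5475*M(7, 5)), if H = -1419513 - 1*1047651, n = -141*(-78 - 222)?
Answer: 3244731529870/1323171 ≈ 2.4522e+6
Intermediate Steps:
n = 42300 (n = -141*(-300) = 42300)
H = -2467164 (H = -1419513 - 1047651 = -2467164)
E = 55970133299/1323171 (E = 42300 + 1/(-1323171) = 42300 - 1/1323171 = 55970133299/1323171 ≈ 42300.)
-((H + E) - 5475*M(7, 5)) = -((-2467164 + 55970133299/1323171) - 5475*5) = -(-3208509723745/1323171 - 27375) = -1*(-3244731529870/1323171) = 3244731529870/1323171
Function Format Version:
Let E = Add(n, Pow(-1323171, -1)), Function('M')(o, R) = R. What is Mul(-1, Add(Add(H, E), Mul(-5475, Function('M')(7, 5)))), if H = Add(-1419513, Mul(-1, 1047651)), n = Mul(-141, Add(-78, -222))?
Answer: Rational(3244731529870, 1323171) ≈ 2.4522e+6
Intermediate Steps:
n = 42300 (n = Mul(-141, -300) = 42300)
H = -2467164 (H = Add(-1419513, -1047651) = -2467164)
E = Rational(55970133299, 1323171) (E = Add(42300, Pow(-1323171, -1)) = Add(42300, Rational(-1, 1323171)) = Rational(55970133299, 1323171) ≈ 42300.)
Mul(-1, Add(Add(H, E), Mul(-5475, Function('M')(7, 5)))) = Mul(-1, Add(Add(-2467164, Rational(55970133299, 1323171)), Mul(-5475, 5))) = Mul(-1, Add(Rational(-3208509723745, 1323171), -27375)) = Mul(-1, Rational(-3244731529870, 1323171)) = Rational(3244731529870, 1323171)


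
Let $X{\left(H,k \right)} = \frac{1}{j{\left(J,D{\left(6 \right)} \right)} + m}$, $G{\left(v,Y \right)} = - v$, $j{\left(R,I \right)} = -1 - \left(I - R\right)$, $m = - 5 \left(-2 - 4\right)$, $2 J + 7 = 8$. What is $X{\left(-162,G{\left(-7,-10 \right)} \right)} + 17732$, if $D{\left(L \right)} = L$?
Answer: $\frac{833406}{47} \approx 17732.0$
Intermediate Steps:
$J = \frac{1}{2}$ ($J = - \frac{7}{2} + \frac{1}{2} \cdot 8 = - \frac{7}{2} + 4 = \frac{1}{2} \approx 0.5$)
$m = 30$ ($m = \left(-5\right) \left(-6\right) = 30$)
$j{\left(R,I \right)} = -1 + R - I$
$X{\left(H,k \right)} = \frac{2}{47}$ ($X{\left(H,k \right)} = \frac{1}{\left(-1 + \frac{1}{2} - 6\right) + 30} = \frac{1}{- \frac{13}{2} + 30} = \frac{1}{\frac{47}{2}} = \frac{2}{47}$)
$X{\left(-162,G{\left(-7,-10 \right)} \right)} + 17732 = \frac{2}{47} + 17732 = \frac{833406}{47}$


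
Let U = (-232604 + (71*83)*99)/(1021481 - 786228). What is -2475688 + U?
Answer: -582412678261/235253 ≈ -2.4757e+6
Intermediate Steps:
U = 350803/235253 (U = (-232604 + 5893*99)/235253 = (-232604 + 583407)*(1/235253) = 350803*(1/235253) = 350803/235253 ≈ 1.4912)
-2475688 + U = -2475688 + 350803/235253 = -582412678261/235253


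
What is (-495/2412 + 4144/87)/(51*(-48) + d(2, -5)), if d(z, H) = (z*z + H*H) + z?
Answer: -1105807/56354772 ≈ -0.019622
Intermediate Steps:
d(z, H) = z + H² + z² (d(z, H) = (z² + H²) + z = (H² + z²) + z = z + H² + z²)
(-495/2412 + 4144/87)/(51*(-48) + d(2, -5)) = (-495/2412 + 4144/87)/(51*(-48) + (2 + (-5)² + 2²)) = (-495*1/2412 + 4144*(1/87))/(-2448 + (2 + 25 + 4)) = (-55/268 + 4144/87)/(-2448 + 31) = (1105807/23316)/(-2417) = (1105807/23316)*(-1/2417) = -1105807/56354772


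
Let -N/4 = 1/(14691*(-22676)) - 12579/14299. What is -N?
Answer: -4190481480463/1190867606421 ≈ -3.5188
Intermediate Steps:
N = 4190481480463/1190867606421 (N = -4*(1/(14691*(-22676)) - 12579/14299) = -4*((1/14691)*(-1/22676) - 12579*1/14299) = -4*(-1/333133116 - 12579/14299) = -4*(-4190481480463/4763470425684) = 4190481480463/1190867606421 ≈ 3.5188)
-N = -1*4190481480463/1190867606421 = -4190481480463/1190867606421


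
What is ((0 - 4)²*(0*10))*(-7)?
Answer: 0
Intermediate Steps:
((0 - 4)²*(0*10))*(-7) = ((-4)²*0)*(-7) = (16*0)*(-7) = 0*(-7) = 0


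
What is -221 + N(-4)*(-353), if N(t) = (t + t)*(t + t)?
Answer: -22813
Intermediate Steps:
N(t) = 4*t**2 (N(t) = (2*t)*(2*t) = 4*t**2)
-221 + N(-4)*(-353) = -221 + (4*(-4)**2)*(-353) = -221 + (4*16)*(-353) = -221 + 64*(-353) = -221 - 22592 = -22813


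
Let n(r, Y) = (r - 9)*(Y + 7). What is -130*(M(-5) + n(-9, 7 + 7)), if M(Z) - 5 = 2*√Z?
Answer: 48490 - 260*I*√5 ≈ 48490.0 - 581.38*I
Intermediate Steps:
M(Z) = 5 + 2*√Z
n(r, Y) = (-9 + r)*(7 + Y)
-130*(M(-5) + n(-9, 7 + 7)) = -130*((5 + 2*√(-5)) + (-63 - 9*(7 + 7) + 7*(-9) + (7 + 7)*(-9))) = -130*((5 + 2*(I*√5)) + (-63 - 9*14 - 63 + 14*(-9))) = -130*((5 + 2*I*√5) + (-63 - 126 - 63 - 126)) = -130*((5 + 2*I*√5) - 378) = -130*(-373 + 2*I*√5) = 48490 - 260*I*√5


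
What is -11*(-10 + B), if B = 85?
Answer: -825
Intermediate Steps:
-11*(-10 + B) = -11*(-10 + 85) = -11*75 = -825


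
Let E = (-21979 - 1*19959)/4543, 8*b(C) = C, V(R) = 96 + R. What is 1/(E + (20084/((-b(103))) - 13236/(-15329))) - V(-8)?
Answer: -989933536027689/11249163217546 ≈ -88.001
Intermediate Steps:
b(C) = C/8
E = -41938/4543 (E = (-21979 - 19959)*(1/4543) = -41938*1/4543 = -41938/4543 ≈ -9.2313)
1/(E + (20084/((-b(103))) - 13236/(-15329))) - V(-8) = 1/(-41938/4543 + (20084/((-103/8)) - 13236/(-15329))) - (96 - 8) = 1/(-41938/4543 + (20084/((-1*103/8)) - 13236*(-1/15329))) - 1*88 = 1/(-41938/4543 + (20084/(-103/8) + 13236/15329)) - 88 = 1/(-41938/4543 + (20084*(-8/103) + 13236/15329)) - 88 = 1/(-41938/4543 + (-160672/103 + 13236/15329)) - 88 = 1/(-41938/4543 - 2461577780/1578887) - 88 = 1/(-11249163217546/7172883641) - 88 = -7172883641/11249163217546 - 88 = -989933536027689/11249163217546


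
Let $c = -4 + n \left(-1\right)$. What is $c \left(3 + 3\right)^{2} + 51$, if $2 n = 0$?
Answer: $-93$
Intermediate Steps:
$n = 0$ ($n = \frac{1}{2} \cdot 0 = 0$)
$c = -4$ ($c = -4 + 0 \left(-1\right) = -4 + 0 = -4$)
$c \left(3 + 3\right)^{2} + 51 = - 4 \left(3 + 3\right)^{2} + 51 = - 4 \cdot 6^{2} + 51 = \left(-4\right) 36 + 51 = -144 + 51 = -93$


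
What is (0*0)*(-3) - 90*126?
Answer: -11340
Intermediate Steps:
(0*0)*(-3) - 90*126 = 0*(-3) - 11340 = 0 - 11340 = -11340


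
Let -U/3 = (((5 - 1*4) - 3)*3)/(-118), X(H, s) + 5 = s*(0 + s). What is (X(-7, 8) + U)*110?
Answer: 381920/59 ≈ 6473.2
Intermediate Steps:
X(H, s) = -5 + s² (X(H, s) = -5 + s*(0 + s) = -5 + s*s = -5 + s²)
U = -9/59 (U = -3*((5 - 1*4) - 3)*3/(-118) = -3*((5 - 4) - 3)*3*(-1)/118 = -3*(1 - 3)*3*(-1)/118 = -3*(-2*3)*(-1)/118 = -(-18)*(-1)/118 = -3*3/59 = -9/59 ≈ -0.15254)
(X(-7, 8) + U)*110 = ((-5 + 8²) - 9/59)*110 = ((-5 + 64) - 9/59)*110 = (59 - 9/59)*110 = (3472/59)*110 = 381920/59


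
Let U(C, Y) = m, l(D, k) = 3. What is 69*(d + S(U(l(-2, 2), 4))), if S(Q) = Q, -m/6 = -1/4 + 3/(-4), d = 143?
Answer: 10281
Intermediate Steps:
m = 6 (m = -6*(-1/4 + 3/(-4)) = -6*(-1*¼ + 3*(-¼)) = -6*(-¼ - ¾) = -6*(-1) = 6)
U(C, Y) = 6
69*(d + S(U(l(-2, 2), 4))) = 69*(143 + 6) = 69*149 = 10281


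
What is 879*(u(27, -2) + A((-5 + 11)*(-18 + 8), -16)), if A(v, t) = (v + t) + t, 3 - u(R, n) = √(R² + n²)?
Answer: -78231 - 879*√733 ≈ -1.0203e+5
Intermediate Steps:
u(R, n) = 3 - √(R² + n²)
A(v, t) = v + 2*t (A(v, t) = (t + v) + t = v + 2*t)
879*(u(27, -2) + A((-5 + 11)*(-18 + 8), -16)) = 879*((3 - √(27² + (-2)²)) + ((-5 + 11)*(-18 + 8) + 2*(-16))) = 879*((3 - √(729 + 4)) + (6*(-10) - 32)) = 879*((3 - √733) + (-60 - 32)) = 879*((3 - √733) - 92) = 879*(-89 - √733) = -78231 - 879*√733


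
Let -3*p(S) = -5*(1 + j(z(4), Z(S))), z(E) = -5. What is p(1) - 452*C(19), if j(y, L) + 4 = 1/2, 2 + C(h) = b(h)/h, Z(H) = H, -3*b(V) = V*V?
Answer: 7525/2 ≈ 3762.5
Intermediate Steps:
b(V) = -V²/3 (b(V) = -V*V/3 = -V²/3)
C(h) = -2 - h/3 (C(h) = -2 + (-h²/3)/h = -2 - h/3)
j(y, L) = -7/2 (j(y, L) = -4 + 1/2 = -4 + ½ = -7/2)
p(S) = -25/6 (p(S) = -(-5)*(1 - 7/2)/3 = -(-5)*(-5)/(3*2) = -⅓*25/2 = -25/6)
p(1) - 452*C(19) = -25/6 - 452*(-2 - ⅓*19) = -25/6 - 452*(-2 - 19/3) = -25/6 - 452*(-25/3) = -25/6 + 11300/3 = 7525/2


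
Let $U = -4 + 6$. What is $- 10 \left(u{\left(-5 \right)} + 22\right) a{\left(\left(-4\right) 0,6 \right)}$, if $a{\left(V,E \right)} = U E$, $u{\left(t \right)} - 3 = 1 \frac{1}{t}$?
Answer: $-2976$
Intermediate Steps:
$u{\left(t \right)} = 3 + \frac{1}{t}$ ($u{\left(t \right)} = 3 + 1 \frac{1}{t} = 3 + \frac{1}{t}$)
$U = 2$
$a{\left(V,E \right)} = 2 E$
$- 10 \left(u{\left(-5 \right)} + 22\right) a{\left(\left(-4\right) 0,6 \right)} = - 10 \left(\left(3 + \frac{1}{-5}\right) + 22\right) 2 \cdot 6 = - 10 \left(\left(3 - \frac{1}{5}\right) + 22\right) 12 = - 10 \left(\frac{14}{5} + 22\right) 12 = \left(-10\right) \frac{124}{5} \cdot 12 = \left(-248\right) 12 = -2976$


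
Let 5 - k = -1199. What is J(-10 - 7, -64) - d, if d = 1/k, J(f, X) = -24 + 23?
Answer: -1205/1204 ≈ -1.0008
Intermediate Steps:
k = 1204 (k = 5 - 1*(-1199) = 5 + 1199 = 1204)
J(f, X) = -1
d = 1/1204 ≈ 0.00083056
J(-10 - 7, -64) - d = -1 - 1*1/1204 = -1 - 1/1204 = -1205/1204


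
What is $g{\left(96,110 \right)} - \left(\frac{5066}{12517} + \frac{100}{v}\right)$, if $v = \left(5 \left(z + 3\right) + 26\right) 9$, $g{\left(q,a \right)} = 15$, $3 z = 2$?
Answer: $\frac{71641211}{4994283} \approx 14.345$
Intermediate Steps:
$z = \frac{2}{3}$ ($z = \frac{1}{3} \cdot 2 = \frac{2}{3} \approx 0.66667$)
$v = 399$ ($v = \left(5 \left(\frac{2}{3} + 3\right) + 26\right) 9 = \left(5 \cdot \frac{11}{3} + 26\right) 9 = \left(\frac{55}{3} + 26\right) 9 = \frac{133}{3} \cdot 9 = 399$)
$g{\left(96,110 \right)} - \left(\frac{5066}{12517} + \frac{100}{v}\right) = 15 - \left(\frac{100}{399} + \frac{5066}{12517}\right) = 15 - \frac{3273034}{4994283} = \frac{71641211}{4994283}$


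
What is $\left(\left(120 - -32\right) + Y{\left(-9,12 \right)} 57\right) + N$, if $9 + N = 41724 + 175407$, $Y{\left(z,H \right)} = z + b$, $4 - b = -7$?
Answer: $217388$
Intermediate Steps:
$b = 11$ ($b = 4 - -7 = 4 + 7 = 11$)
$Y{\left(z,H \right)} = 11 + z$ ($Y{\left(z,H \right)} = z + 11 = 11 + z$)
$N = 217122$ ($N = -9 + \left(41724 + 175407\right) = -9 + 217131 = 217122$)
$\left(\left(120 - -32\right) + Y{\left(-9,12 \right)} 57\right) + N = \left(\left(120 - -32\right) + \left(11 - 9\right) 57\right) + 217122 = \left(\left(120 + 32\right) + 2 \cdot 57\right) + 217122 = \left(152 + 114\right) + 217122 = 266 + 217122 = 217388$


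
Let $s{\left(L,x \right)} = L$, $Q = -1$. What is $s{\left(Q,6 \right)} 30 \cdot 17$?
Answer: $-510$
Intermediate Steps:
$s{\left(Q,6 \right)} 30 \cdot 17 = \left(-1\right) 30 \cdot 17 = \left(-30\right) 17 = -510$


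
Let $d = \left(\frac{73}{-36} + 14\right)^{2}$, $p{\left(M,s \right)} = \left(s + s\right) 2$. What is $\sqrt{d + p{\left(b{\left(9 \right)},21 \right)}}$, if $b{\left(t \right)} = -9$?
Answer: $\frac{5 \sqrt{11785}}{36} \approx 15.078$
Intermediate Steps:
$p{\left(M,s \right)} = 4 s$ ($p{\left(M,s \right)} = 2 s 2 = 4 s$)
$d = \frac{185761}{1296}$ ($d = \left(73 \left(- \frac{1}{36}\right) + 14\right)^{2} = \left(- \frac{73}{36} + 14\right)^{2} = \left(\frac{431}{36}\right)^{2} = \frac{185761}{1296} \approx 143.33$)
$\sqrt{d + p{\left(b{\left(9 \right)},21 \right)}} = \sqrt{\frac{185761}{1296} + 4 \cdot 21} = \sqrt{\frac{185761}{1296} + 84} = \sqrt{\frac{294625}{1296}} = \frac{5 \sqrt{11785}}{36}$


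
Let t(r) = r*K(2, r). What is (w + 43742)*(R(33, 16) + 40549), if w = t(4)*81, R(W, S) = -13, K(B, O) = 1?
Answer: 1786259376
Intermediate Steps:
t(r) = r (t(r) = r*1 = r)
w = 324 (w = 4*81 = 324)
(w + 43742)*(R(33, 16) + 40549) = (324 + 43742)*(-13 + 40549) = 44066*40536 = 1786259376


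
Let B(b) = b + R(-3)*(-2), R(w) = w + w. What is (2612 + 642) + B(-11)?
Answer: 3255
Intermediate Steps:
R(w) = 2*w
B(b) = 12 + b (B(b) = b + (2*(-3))*(-2) = b - 6*(-2) = b + 12 = 12 + b)
(2612 + 642) + B(-11) = (2612 + 642) + (12 - 11) = 3254 + 1 = 3255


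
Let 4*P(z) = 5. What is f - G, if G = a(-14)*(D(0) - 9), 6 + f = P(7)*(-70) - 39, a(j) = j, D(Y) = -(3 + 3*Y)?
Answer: -601/2 ≈ -300.50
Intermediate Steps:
P(z) = 5/4 (P(z) = (1/4)*5 = 5/4)
D(Y) = -3 - 3*Y
f = -265/2 (f = -6 + ((5/4)*(-70) - 39) = -6 + (-175/2 - 39) = -6 - 253/2 = -265/2 ≈ -132.50)
G = 168 (G = -14*((-3 - 3*0) - 9) = -14*((-3 + 0) - 9) = -14*(-3 - 9) = -14*(-12) = 168)
f - G = -265/2 - 1*168 = -265/2 - 168 = -601/2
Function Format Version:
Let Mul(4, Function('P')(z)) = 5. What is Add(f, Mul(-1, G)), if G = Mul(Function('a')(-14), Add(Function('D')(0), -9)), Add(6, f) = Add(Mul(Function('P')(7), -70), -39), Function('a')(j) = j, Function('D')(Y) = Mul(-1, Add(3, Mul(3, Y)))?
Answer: Rational(-601, 2) ≈ -300.50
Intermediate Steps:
Function('P')(z) = Rational(5, 4) (Function('P')(z) = Mul(Rational(1, 4), 5) = Rational(5, 4))
Function('D')(Y) = Add(-3, Mul(-3, Y))
f = Rational(-265, 2) (f = Add(-6, Add(Mul(Rational(5, 4), -70), -39)) = Add(-6, Add(Rational(-175, 2), -39)) = Add(-6, Rational(-253, 2)) = Rational(-265, 2) ≈ -132.50)
G = 168 (G = Mul(-14, Add(Add(-3, Mul(-3, 0)), -9)) = Mul(-14, Add(Add(-3, 0), -9)) = Mul(-14, Add(-3, -9)) = Mul(-14, -12) = 168)
Add(f, Mul(-1, G)) = Add(Rational(-265, 2), Mul(-1, 168)) = Add(Rational(-265, 2), -168) = Rational(-601, 2)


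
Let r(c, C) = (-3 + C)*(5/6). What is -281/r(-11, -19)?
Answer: 843/55 ≈ 15.327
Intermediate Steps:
r(c, C) = -5/2 + 5*C/6 (r(c, C) = (-3 + C)*(5*(⅙)) = (-3 + C)*(⅚) = -5/2 + 5*C/6)
-281/r(-11, -19) = -281/(-5/2 + (⅚)*(-19)) = -281/(-5/2 - 95/6) = -281/(-55/3) = -281*(-3/55) = 843/55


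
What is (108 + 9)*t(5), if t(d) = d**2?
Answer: 2925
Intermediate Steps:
(108 + 9)*t(5) = (108 + 9)*5**2 = 117*25 = 2925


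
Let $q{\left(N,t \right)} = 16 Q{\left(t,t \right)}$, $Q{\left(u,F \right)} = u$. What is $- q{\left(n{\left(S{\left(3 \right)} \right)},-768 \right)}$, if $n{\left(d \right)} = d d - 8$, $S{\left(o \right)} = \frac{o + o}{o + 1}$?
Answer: $12288$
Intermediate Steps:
$S{\left(o \right)} = \frac{2 o}{1 + o}$
$n{\left(d \right)} = -8 + d^{2}$ ($n{\left(d \right)} = d^{2} - 8 = -8 + d^{2}$)
$q{\left(N,t \right)} = 16 t$
$- q{\left(n{\left(S{\left(3 \right)} \right)},-768 \right)} = - 16 \left(-768\right) = \left(-1\right) \left(-12288\right) = 12288$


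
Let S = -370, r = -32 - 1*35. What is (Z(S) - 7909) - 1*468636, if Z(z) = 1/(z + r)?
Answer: -208250166/437 ≈ -4.7655e+5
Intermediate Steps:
r = -67 (r = -32 - 35 = -67)
Z(z) = 1/(-67 + z) (Z(z) = 1/(z - 67) = 1/(-67 + z))
(Z(S) - 7909) - 1*468636 = (1/(-67 - 370) - 7909) - 1*468636 = (1/(-437) - 7909) - 468636 = (-1/437 - 7909) - 468636 = -3456234/437 - 468636 = -208250166/437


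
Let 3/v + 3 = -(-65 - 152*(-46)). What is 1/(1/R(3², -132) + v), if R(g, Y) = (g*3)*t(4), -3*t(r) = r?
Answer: -13860/391 ≈ -35.448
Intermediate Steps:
t(r) = -r/3
R(g, Y) = -4*g (R(g, Y) = (g*3)*(-⅓*4) = (3*g)*(-4/3) = -4*g)
v = -1/2310 (v = 3/(-3 - (-65 - 152*(-46))) = 3/(-3 - (-65 + 6992)) = 3/(-3 - 1*6927) = 3/(-3 - 6927) = 3/(-6930) = 3*(-1/6930) = -1/2310 ≈ -0.00043290)
1/(1/R(3², -132) + v) = 1/(1/(-4*3²) - 1/2310) = 1/(1/(-4*9) - 1/2310) = 1/(1/(-36) - 1/2310) = 1/(-1/36 - 1/2310) = 1/(-391/13860) = -13860/391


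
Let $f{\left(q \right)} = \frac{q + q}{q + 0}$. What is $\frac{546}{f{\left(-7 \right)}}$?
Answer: $273$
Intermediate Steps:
$f{\left(q \right)} = 2$ ($f{\left(q \right)} = \frac{2 q}{q} = 2$)
$\frac{546}{f{\left(-7 \right)}} = \frac{546}{2} = 546 \cdot \frac{1}{2} = 273$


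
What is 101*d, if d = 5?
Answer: 505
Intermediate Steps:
101*d = 101*5 = 505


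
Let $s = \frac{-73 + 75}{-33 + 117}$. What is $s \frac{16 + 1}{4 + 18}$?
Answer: $\frac{17}{924} \approx 0.018398$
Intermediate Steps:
$s = \frac{1}{42}$ ($s = \frac{2}{84} = 2 \cdot \frac{1}{84} = \frac{1}{42} \approx 0.02381$)
$s \frac{16 + 1}{4 + 18} = \frac{\left(16 + 1\right) \frac{1}{4 + 18}}{42} = \frac{17 \cdot \frac{1}{22}}{42} = \frac{1}{42} \cdot \frac{17}{22} = \frac{17}{924}$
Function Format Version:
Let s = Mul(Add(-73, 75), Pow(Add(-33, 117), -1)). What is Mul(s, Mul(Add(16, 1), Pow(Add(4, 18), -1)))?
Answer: Rational(17, 924) ≈ 0.018398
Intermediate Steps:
s = Rational(1, 42) (s = Mul(2, Pow(84, -1)) = Mul(2, Rational(1, 84)) = Rational(1, 42) ≈ 0.023810)
Mul(s, Mul(Add(16, 1), Pow(Add(4, 18), -1))) = Mul(Rational(1, 42), Mul(Add(16, 1), Pow(Add(4, 18), -1))) = Mul(Rational(1, 42), Mul(17, Pow(22, -1))) = Mul(Rational(1, 42), Mul(17, Rational(1, 22))) = Mul(Rational(1, 42), Rational(17, 22)) = Rational(17, 924)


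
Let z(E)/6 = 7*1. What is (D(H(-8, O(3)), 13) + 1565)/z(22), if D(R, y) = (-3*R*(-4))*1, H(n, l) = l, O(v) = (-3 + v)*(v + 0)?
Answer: 1565/42 ≈ 37.262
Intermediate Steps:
O(v) = v*(-3 + v) (O(v) = (-3 + v)*v = v*(-3 + v))
D(R, y) = 12*R (D(R, y) = (12*R)*1 = 12*R)
z(E) = 42 (z(E) = 6*(7*1) = 6*7 = 42)
(D(H(-8, O(3)), 13) + 1565)/z(22) = (12*(3*(-3 + 3)) + 1565)/42 = (12*(3*0) + 1565)*(1/42) = (12*0 + 1565)*(1/42) = (0 + 1565)*(1/42) = 1565*(1/42) = 1565/42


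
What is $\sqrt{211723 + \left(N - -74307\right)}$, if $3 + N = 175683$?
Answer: $\sqrt{461710} \approx 679.49$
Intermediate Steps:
$N = 175680$ ($N = -3 + 175683 = 175680$)
$\sqrt{211723 + \left(N - -74307\right)} = \sqrt{211723 + \left(175680 - -74307\right)} = \sqrt{211723 + \left(175680 + 74307\right)} = \sqrt{211723 + 249987} = \sqrt{461710}$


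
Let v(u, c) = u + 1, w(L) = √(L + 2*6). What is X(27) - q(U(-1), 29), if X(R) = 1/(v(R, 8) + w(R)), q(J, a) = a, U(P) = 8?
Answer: -21577/745 - √39/745 ≈ -28.971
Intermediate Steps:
w(L) = √(12 + L) (w(L) = √(L + 12) = √(12 + L))
v(u, c) = 1 + u
X(R) = 1/(1 + R + √(12 + R)) (X(R) = 1/((1 + R) + √(12 + R)) = 1/(1 + R + √(12 + R)))
X(27) - q(U(-1), 29) = 1/(1 + 27 + √(12 + 27)) - 1*29 = 1/(1 + 27 + √39) - 29 = 1/(28 + √39) - 29 = -29 + 1/(28 + √39)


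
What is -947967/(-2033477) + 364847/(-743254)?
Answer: -37327718401/1511389914158 ≈ -0.024698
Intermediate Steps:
-947967/(-2033477) + 364847/(-743254) = -947967*(-1/2033477) + 364847*(-1/743254) = 947967/2033477 - 364847/743254 = -37327718401/1511389914158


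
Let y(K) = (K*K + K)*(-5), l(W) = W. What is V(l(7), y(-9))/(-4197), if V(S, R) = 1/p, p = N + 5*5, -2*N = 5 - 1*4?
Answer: -2/205653 ≈ -9.7251e-6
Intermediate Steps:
N = -½ (N = -(5 - 1*4)/2 = -(5 - 4)/2 = -½*1 = -½ ≈ -0.50000)
p = 49/2 (p = -½ + 5*5 = -½ + 25 = 49/2 ≈ 24.500)
y(K) = -5*K - 5*K² (y(K) = (K² + K)*(-5) = (K + K²)*(-5) = -5*K - 5*K²)
V(S, R) = 2/49 (V(S, R) = 1/(49/2) = 2/49)
V(l(7), y(-9))/(-4197) = (2/49)/(-4197) = (2/49)*(-1/4197) = -2/205653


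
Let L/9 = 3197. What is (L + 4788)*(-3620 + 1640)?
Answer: -66450780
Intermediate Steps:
L = 28773 (L = 9*3197 = 28773)
(L + 4788)*(-3620 + 1640) = (28773 + 4788)*(-3620 + 1640) = 33561*(-1980) = -66450780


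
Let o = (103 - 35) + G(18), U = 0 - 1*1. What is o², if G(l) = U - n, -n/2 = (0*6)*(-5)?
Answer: 4489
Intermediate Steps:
U = -1 (U = 0 - 1 = -1)
n = 0 (n = -2*0*6*(-5) = -0*(-5) = -2*0 = 0)
G(l) = -1 (G(l) = -1 - 1*0 = -1 + 0 = -1)
o = 67 (o = (103 - 35) - 1 = 68 - 1 = 67)
o² = 67² = 4489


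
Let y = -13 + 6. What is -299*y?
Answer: 2093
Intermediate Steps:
y = -7
-299*y = -299*(-7) = 2093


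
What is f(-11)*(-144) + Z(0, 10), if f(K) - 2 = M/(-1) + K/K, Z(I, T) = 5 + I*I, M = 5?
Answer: 293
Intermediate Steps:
Z(I, T) = 5 + I**2
f(K) = -2 (f(K) = 2 + (5/(-1) + K/K) = 2 + (5*(-1) + 1) = 2 + (-5 + 1) = 2 - 4 = -2)
f(-11)*(-144) + Z(0, 10) = -2*(-144) + (5 + 0**2) = 288 + (5 + 0) = 288 + 5 = 293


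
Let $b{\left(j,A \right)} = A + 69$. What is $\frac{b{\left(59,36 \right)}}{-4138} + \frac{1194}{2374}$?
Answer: $\frac{2345751}{4911806} \approx 0.47757$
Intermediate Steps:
$b{\left(j,A \right)} = 69 + A$
$\frac{b{\left(59,36 \right)}}{-4138} + \frac{1194}{2374} = \frac{69 + 36}{-4138} + \frac{1194}{2374} = 105 \left(- \frac{1}{4138}\right) + 1194 \cdot \frac{1}{2374} = - \frac{105}{4138} + \frac{597}{1187} = \frac{2345751}{4911806}$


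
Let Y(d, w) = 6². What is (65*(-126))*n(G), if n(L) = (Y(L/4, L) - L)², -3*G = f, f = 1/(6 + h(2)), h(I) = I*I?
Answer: -106339051/10 ≈ -1.0634e+7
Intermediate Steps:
Y(d, w) = 36
h(I) = I²
f = ⅒ (f = 1/(6 + 2²) = 1/(6 + 4) = 1/10 = ⅒ ≈ 0.10000)
G = -1/30 (G = -⅓*⅒ = -1/30 ≈ -0.033333)
n(L) = (36 - L)²
(65*(-126))*n(G) = (65*(-126))*(-36 - 1/30)² = -8190*(-1081/30)² = -8190*1168561/900 = -106339051/10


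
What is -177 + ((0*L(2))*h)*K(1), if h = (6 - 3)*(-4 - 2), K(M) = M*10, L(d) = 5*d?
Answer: -177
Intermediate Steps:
K(M) = 10*M
h = -18 (h = 3*(-6) = -18)
-177 + ((0*L(2))*h)*K(1) = -177 + ((0*(5*2))*(-18))*(10*1) = -177 + ((0*10)*(-18))*10 = -177 + (0*(-18))*10 = -177 + 0*10 = -177 + 0 = -177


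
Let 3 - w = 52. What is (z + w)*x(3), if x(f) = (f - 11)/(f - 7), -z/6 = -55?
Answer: 562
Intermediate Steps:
z = 330 (z = -6*(-55) = 330)
x(f) = (-11 + f)/(-7 + f)
w = -49 (w = 3 - 1*52 = 3 - 52 = -49)
(z + w)*x(3) = (330 - 49)*((-11 + 3)/(-7 + 3)) = 281*(-8/(-4)) = 281*(-¼*(-8)) = 281*2 = 562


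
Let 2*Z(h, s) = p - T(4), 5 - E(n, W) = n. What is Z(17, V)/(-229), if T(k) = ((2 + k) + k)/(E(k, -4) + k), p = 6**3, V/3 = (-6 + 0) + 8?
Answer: -107/229 ≈ -0.46725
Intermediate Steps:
E(n, W) = 5 - n
V = 6 (V = 3*((-6 + 0) + 8) = 3*(-6 + 8) = 3*2 = 6)
p = 216
T(k) = 2/5 + 2*k/5 (T(k) = ((2 + k) + k)/((5 - k) + k) = (2 + 2*k)/5 = (2 + 2*k)*(1/5) = 2/5 + 2*k/5)
Z(h, s) = 107 (Z(h, s) = (216 - (2/5 + (2/5)*4))/2 = (216 - (2/5 + 8/5))/2 = (216 - 1*2)/2 = (216 - 2)/2 = (1/2)*214 = 107)
Z(17, V)/(-229) = 107/(-229) = 107*(-1/229) = -107/229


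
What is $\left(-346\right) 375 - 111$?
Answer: $-129861$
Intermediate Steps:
$\left(-346\right) 375 - 111 = -129750 - 111 = -129861$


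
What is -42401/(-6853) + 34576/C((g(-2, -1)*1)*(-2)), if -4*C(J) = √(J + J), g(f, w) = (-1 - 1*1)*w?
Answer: 42401/6853 + 34576*I*√2 ≈ 6.1872 + 48898.0*I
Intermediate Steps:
g(f, w) = -2*w (g(f, w) = (-1 - 1)*w = -2*w)
C(J) = -√2*√J/4 (C(J) = -√(J + J)/4 = -√2*√J/4)
-42401/(-6853) + 34576/C((g(-2, -1)*1)*(-2)) = -42401/(-6853) + 34576/((-√2*√((-2*(-1)*1)*(-2))/4)) = -42401*(-1/6853) + 34576/((-√2*√((2*1)*(-2))/4)) = 42401/6853 + 34576/((-√2*√(2*(-2))/4)) = 42401/6853 + 34576/((-√2*√(-4)/4)) = 42401/6853 + 34576/((-√2*2*I/4)) = 42401/6853 + 34576/((-I*√2/2)) = 42401/6853 + 34576*(I*√2) = 42401/6853 + 34576*I*√2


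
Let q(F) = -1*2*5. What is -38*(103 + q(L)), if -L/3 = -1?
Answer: -3534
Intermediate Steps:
L = 3 (L = -3*(-1) = 3)
q(F) = -10 (q(F) = -2*5 = -10)
-38*(103 + q(L)) = -38*(103 - 10) = -38*93 = -3534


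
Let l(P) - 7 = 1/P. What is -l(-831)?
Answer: -5816/831 ≈ -6.9988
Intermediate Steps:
l(P) = 7 + 1/P
-l(-831) = -(7 + 1/(-831)) = -(7 - 1/831) = -1*5816/831 = -5816/831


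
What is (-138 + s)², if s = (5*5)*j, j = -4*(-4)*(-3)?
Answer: 1790244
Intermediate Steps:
j = -48 (j = 16*(-3) = -48)
s = -1200 (s = (5*5)*(-48) = 25*(-48) = -1200)
(-138 + s)² = (-138 - 1200)² = (-1338)² = 1790244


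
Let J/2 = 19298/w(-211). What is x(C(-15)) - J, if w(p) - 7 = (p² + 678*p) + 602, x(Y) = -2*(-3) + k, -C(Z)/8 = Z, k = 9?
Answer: 376879/24482 ≈ 15.394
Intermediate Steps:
C(Z) = -8*Z
x(Y) = 15 (x(Y) = -2*(-3) + 9 = 6 + 9 = 15)
w(p) = 609 + p² + 678*p (w(p) = 7 + ((p² + 678*p) + 602) = 7 + (602 + p² + 678*p) = 609 + p² + 678*p)
J = -9649/24482 (J = 2*(19298/(609 + (-211)² + 678*(-211))) = 2*(19298/(609 + 44521 - 143058)) = 2*(19298/(-97928)) = 2*(19298*(-1/97928)) = 2*(-9649/48964) = -9649/24482 ≈ -0.39413)
x(C(-15)) - J = 15 - 1*(-9649/24482) = 15 + 9649/24482 = 376879/24482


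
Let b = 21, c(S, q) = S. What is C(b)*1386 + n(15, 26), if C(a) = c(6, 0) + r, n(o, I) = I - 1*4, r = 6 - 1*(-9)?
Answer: 29128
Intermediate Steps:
r = 15 (r = 6 + 9 = 15)
n(o, I) = -4 + I (n(o, I) = I - 4 = -4 + I)
C(a) = 21 (C(a) = 6 + 15 = 21)
C(b)*1386 + n(15, 26) = 21*1386 + (-4 + 26) = 29106 + 22 = 29128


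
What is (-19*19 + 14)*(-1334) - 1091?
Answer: 461807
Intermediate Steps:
(-19*19 + 14)*(-1334) - 1091 = (-361 + 14)*(-1334) - 1091 = -347*(-1334) - 1091 = 462898 - 1091 = 461807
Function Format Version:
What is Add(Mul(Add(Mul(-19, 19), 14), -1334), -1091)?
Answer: 461807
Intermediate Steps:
Add(Mul(Add(Mul(-19, 19), 14), -1334), -1091) = Add(Mul(Add(-361, 14), -1334), -1091) = Add(Mul(-347, -1334), -1091) = Add(462898, -1091) = 461807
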